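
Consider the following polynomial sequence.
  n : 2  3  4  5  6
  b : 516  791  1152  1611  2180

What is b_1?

315

First differences: 275, 361, 459, 569
Second differences: 86, 98, 110
Third differences: 12, 12
The third differences are constant at 12.
Work back: 86 − 12 = 74;  275 − 74 = 201;  516 − 201 = 315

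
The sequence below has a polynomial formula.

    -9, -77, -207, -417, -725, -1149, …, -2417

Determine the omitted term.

-1707

Using the first 6 terms:
D1: -68  -130  -210  -308  -424
D2: -62  -80  -98  -116
D3: -18  -18  -18
Constant third difference = -18.
Extend forward: -116 − 18 = -134;  -424 − 134 = -558;  -1149 − 558 = -1707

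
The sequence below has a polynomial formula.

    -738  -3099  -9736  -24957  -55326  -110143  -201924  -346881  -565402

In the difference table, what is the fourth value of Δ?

-30369

D1: -2361, -6637, -15221, -30369, -54817, -91781, -144957, -218521
D2: -4276, -8584, -15148, -24448, -36964, -53176, -73564
D3: -4308, -6564, -9300, -12516, -16212, -20388
D4: -2256, -2736, -3216, -3696, -4176
D5: -480, -480, -480, -480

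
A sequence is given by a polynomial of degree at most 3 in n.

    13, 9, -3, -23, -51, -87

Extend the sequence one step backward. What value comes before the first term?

First differences: -4, -12, -20, -28, -36
Second differences: -8, -8, -8, -8
The second differences are constant at -8.
Work back: -4 + 8 = 4;  13 − 4 = 9

9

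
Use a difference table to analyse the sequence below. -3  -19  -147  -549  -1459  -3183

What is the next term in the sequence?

-6099

-16 , -128 , -402 , -910 , -1724
-112 , -274 , -508 , -814
-162 , -234 , -306
-72 , -72
Fourth differences constant at -72.
-306 − 72 = -378;  -814 − 378 = -1192;  -1724 − 1192 = -2916;  -3183 − 2916 = -6099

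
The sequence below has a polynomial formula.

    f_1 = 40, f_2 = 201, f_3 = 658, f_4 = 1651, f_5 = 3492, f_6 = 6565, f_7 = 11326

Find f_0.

Δ: 161  457  993  1841  3073  4761
Δ²: 296  536  848  1232  1688
Δ³: 240  312  384  456
Δ⁴: 72  72  72
The fourth differences are constant at 72.
Work back: 240 − 72 = 168;  296 − 168 = 128;  161 − 128 = 33;  40 − 33 = 7

7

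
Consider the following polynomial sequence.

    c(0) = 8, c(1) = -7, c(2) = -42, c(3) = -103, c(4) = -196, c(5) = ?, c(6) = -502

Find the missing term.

Using the first 5 terms:
D1: -15, -35, -61, -93
D2: -20, -26, -32
D3: -6, -6
Constant third difference = -6.
Extend forward: -32 − 6 = -38;  -93 − 38 = -131;  -196 − 131 = -327

-327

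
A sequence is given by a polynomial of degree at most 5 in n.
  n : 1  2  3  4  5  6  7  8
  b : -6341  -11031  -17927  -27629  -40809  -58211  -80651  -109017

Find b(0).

-3329

-4690  -6896  -9702  -13180  -17402  -22440  -28366
-2206  -2806  -3478  -4222  -5038  -5926
-600  -672  -744  -816  -888
-72  -72  -72  -72
The fourth differences are constant at -72.
Work back: -600 + 72 = -528;  -2206 + 528 = -1678;  -4690 + 1678 = -3012;  -6341 + 3012 = -3329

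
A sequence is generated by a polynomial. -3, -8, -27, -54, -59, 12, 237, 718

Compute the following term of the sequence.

1581

First differences: -5, -19, -27, -5, 71, 225, 481
Second differences: -14, -8, 22, 76, 154, 256
Third differences: 6, 30, 54, 78, 102
Fourth differences: 24, 24, 24, 24
Fourth differences constant at 24.
102 + 24 = 126;  256 + 126 = 382;  481 + 382 = 863;  718 + 863 = 1581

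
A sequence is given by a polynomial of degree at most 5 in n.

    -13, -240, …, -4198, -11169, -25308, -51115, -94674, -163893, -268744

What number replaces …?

Using the last 7 terms:
D1: -6971, -14139, -25807, -43559, -69219, -104851
D2: -7168, -11668, -17752, -25660, -35632
D3: -4500, -6084, -7908, -9972
D4: -1584, -1824, -2064
D5: -240, -240
Constant fifth difference = -240.
Extend backward: -1584 + 240 = -1344;  -4500 + 1344 = -3156;  -7168 + 3156 = -4012;  -6971 + 4012 = -2959;  -4198 + 2959 = -1239

-1239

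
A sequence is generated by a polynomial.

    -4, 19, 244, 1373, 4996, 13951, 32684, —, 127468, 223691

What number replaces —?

67609

Using the first 7 terms:
Δ: 23, 225, 1129, 3623, 8955, 18733
Δ²: 202, 904, 2494, 5332, 9778
Δ³: 702, 1590, 2838, 4446
Δ⁴: 888, 1248, 1608
Δ⁵: 360, 360
Constant fifth difference = 360.
Extend forward: 1608 + 360 = 1968;  4446 + 1968 = 6414;  9778 + 6414 = 16192;  18733 + 16192 = 34925;  32684 + 34925 = 67609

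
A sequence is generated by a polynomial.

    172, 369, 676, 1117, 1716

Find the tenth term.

197  307  441  599
110  134  158
24  24
Constant third difference = 24, so extend:
158 + 24 = 182;  599 + 182 = 781;  1716 + 781 = 2497
182 + 24 = 206;  781 + 206 = 987;  2497 + 987 = 3484
206 + 24 = 230;  987 + 230 = 1217;  3484 + 1217 = 4701
230 + 24 = 254;  1217 + 254 = 1471;  4701 + 1471 = 6172
254 + 24 = 278;  1471 + 278 = 1749;  6172 + 1749 = 7921

7921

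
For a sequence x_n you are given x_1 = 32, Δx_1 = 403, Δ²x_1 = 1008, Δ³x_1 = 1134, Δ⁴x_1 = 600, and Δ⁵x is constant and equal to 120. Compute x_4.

5399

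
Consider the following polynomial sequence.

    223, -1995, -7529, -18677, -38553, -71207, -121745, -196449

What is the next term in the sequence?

-302897

-2218 , -5534 , -11148 , -19876 , -32654 , -50538 , -74704
-3316 , -5614 , -8728 , -12778 , -17884 , -24166
-2298 , -3114 , -4050 , -5106 , -6282
-816 , -936 , -1056 , -1176
-120 , -120 , -120
Constant fifth difference = -120, so extend:
-1176 − 120 = -1296;  -6282 − 1296 = -7578;  -24166 − 7578 = -31744;  -74704 − 31744 = -106448;  -196449 − 106448 = -302897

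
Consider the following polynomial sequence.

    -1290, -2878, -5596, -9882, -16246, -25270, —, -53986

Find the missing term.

-37608

Using the first 6 terms:
Δ: -1588  -2718  -4286  -6364  -9024
Δ²: -1130  -1568  -2078  -2660
Δ³: -438  -510  -582
Δ⁴: -72  -72
Constant fourth difference = -72.
Extend forward: -582 − 72 = -654;  -2660 − 654 = -3314;  -9024 − 3314 = -12338;  -25270 − 12338 = -37608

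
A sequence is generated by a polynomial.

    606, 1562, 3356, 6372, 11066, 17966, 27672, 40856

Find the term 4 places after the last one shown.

D1: 956 , 1794 , 3016 , 4694 , 6900 , 9706 , 13184
D2: 838 , 1222 , 1678 , 2206 , 2806 , 3478
D3: 384 , 456 , 528 , 600 , 672
D4: 72 , 72 , 72 , 72
Fourth differences constant at 72.
672 + 72 = 744;  3478 + 744 = 4222;  13184 + 4222 = 17406;  40856 + 17406 = 58262
744 + 72 = 816;  4222 + 816 = 5038;  17406 + 5038 = 22444;  58262 + 22444 = 80706
816 + 72 = 888;  5038 + 888 = 5926;  22444 + 5926 = 28370;  80706 + 28370 = 109076
888 + 72 = 960;  5926 + 960 = 6886;  28370 + 6886 = 35256;  109076 + 35256 = 144332

144332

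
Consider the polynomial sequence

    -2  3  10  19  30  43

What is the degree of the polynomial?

2

Δ: 5, 7, 9, 11, 13
Δ²: 2, 2, 2, 2
The second differences are constant, so the polynomial has degree 2.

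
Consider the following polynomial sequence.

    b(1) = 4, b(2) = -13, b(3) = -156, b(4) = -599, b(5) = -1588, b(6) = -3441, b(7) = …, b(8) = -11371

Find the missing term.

-6548

Using the first 6 terms:
Δ: -17, -143, -443, -989, -1853
Δ²: -126, -300, -546, -864
Δ³: -174, -246, -318
Δ⁴: -72, -72
Constant fourth difference = -72.
Extend forward: -318 − 72 = -390;  -864 − 390 = -1254;  -1853 − 1254 = -3107;  -3441 − 3107 = -6548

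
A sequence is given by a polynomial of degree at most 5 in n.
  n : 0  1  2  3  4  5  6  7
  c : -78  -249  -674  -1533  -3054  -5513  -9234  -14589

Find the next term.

-21998

-171  -425  -859  -1521  -2459  -3721  -5355
-254  -434  -662  -938  -1262  -1634
-180  -228  -276  -324  -372
-48  -48  -48  -48
The fourth differences are constant (-48).
-372 − 48 = -420;  -1634 − 420 = -2054;  -5355 − 2054 = -7409;  -14589 − 7409 = -21998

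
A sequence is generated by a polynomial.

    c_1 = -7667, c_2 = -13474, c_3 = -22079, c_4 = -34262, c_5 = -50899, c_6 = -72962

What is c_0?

-5807  -8605  -12183  -16637  -22063
-2798  -3578  -4454  -5426
-780  -876  -972
-96  -96
The fourth differences are constant at -96.
Work back: -780 + 96 = -684;  -2798 + 684 = -2114;  -5807 + 2114 = -3693;  -7667 + 3693 = -3974

-3974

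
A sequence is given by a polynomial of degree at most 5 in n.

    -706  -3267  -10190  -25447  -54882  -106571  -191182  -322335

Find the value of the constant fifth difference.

-360

D1: -2561, -6923, -15257, -29435, -51689, -84611, -131153
D2: -4362, -8334, -14178, -22254, -32922, -46542
D3: -3972, -5844, -8076, -10668, -13620
D4: -1872, -2232, -2592, -2952
D5: -360, -360, -360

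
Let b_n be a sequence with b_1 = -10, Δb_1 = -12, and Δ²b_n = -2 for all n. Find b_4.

-52

Build the table forward from the leading diagonal:
Δ²: -2, -2, -2, -2
Δ: -12, -14, -16, -18
b: -10, -22, -36, -52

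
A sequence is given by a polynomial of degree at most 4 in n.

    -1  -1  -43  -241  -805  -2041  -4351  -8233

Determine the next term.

Δ: 0, -42, -198, -564, -1236, -2310, -3882
Δ²: -42, -156, -366, -672, -1074, -1572
Δ³: -114, -210, -306, -402, -498
Δ⁴: -96, -96, -96, -96
The fourth differences are constant (-96).
-498 − 96 = -594;  -1572 − 594 = -2166;  -3882 − 2166 = -6048;  -8233 − 6048 = -14281

-14281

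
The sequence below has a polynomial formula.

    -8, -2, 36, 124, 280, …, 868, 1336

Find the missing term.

522

Using the first 5 terms:
6  38  88  156
32  50  68
18  18
Constant third difference = 18.
Extend forward: 68 + 18 = 86;  156 + 86 = 242;  280 + 242 = 522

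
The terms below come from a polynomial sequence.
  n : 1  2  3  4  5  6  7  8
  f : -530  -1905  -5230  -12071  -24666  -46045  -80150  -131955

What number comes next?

-207586

-1375  -3325  -6841  -12595  -21379  -34105  -51805
-1950  -3516  -5754  -8784  -12726  -17700
-1566  -2238  -3030  -3942  -4974
-672  -792  -912  -1032
-120  -120  -120
Constant fifth difference = -120, so extend:
-1032 − 120 = -1152;  -4974 − 1152 = -6126;  -17700 − 6126 = -23826;  -51805 − 23826 = -75631;  -131955 − 75631 = -207586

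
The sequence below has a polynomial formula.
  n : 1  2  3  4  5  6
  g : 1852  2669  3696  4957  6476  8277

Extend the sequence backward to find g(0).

1221

817  1027  1261  1519  1801
210  234  258  282
24  24  24
The third differences are constant at 24.
Work back: 210 − 24 = 186;  817 − 186 = 631;  1852 − 631 = 1221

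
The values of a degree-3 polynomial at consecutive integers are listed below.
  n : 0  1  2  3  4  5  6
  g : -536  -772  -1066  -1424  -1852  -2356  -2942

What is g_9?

-5252

First differences: -236 , -294 , -358 , -428 , -504 , -586
Second differences: -58 , -64 , -70 , -76 , -82
Third differences: -6 , -6 , -6 , -6
Third differences constant at -6.
-82 − 6 = -88;  -586 − 88 = -674;  -2942 − 674 = -3616
-88 − 6 = -94;  -674 − 94 = -768;  -3616 − 768 = -4384
-94 − 6 = -100;  -768 − 100 = -868;  -4384 − 868 = -5252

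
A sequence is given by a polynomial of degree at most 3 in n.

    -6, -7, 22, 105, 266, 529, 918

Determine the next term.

First differences: -1  29  83  161  263  389
Second differences: 30  54  78  102  126
Third differences: 24  24  24  24
Third differences constant at 24.
126 + 24 = 150;  389 + 150 = 539;  918 + 539 = 1457

1457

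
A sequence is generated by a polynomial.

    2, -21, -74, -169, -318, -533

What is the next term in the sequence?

-23, -53, -95, -149, -215
-30, -42, -54, -66
-12, -12, -12
The third differences are constant (-12).
-66 − 12 = -78;  -215 − 78 = -293;  -533 − 293 = -826

-826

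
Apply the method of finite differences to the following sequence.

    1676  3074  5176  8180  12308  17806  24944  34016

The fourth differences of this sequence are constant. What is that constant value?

24

First differences: 1398, 2102, 3004, 4128, 5498, 7138, 9072
Second differences: 704, 902, 1124, 1370, 1640, 1934
Third differences: 198, 222, 246, 270, 294
Fourth differences: 24, 24, 24, 24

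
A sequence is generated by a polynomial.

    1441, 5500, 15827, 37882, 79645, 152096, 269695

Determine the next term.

450862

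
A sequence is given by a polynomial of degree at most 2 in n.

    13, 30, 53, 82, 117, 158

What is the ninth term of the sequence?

317

D1: 17, 23, 29, 35, 41
D2: 6, 6, 6, 6
Constant second difference = 6, so extend:
41 + 6 = 47;  158 + 47 = 205
47 + 6 = 53;  205 + 53 = 258
53 + 6 = 59;  258 + 59 = 317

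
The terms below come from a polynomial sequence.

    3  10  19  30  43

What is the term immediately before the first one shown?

-2

7, 9, 11, 13
2, 2, 2
The second differences are constant at 2.
Work back: 7 − 2 = 5;  3 − 5 = -2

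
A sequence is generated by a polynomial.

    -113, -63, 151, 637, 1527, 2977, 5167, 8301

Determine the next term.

Δ: 50 , 214 , 486 , 890 , 1450 , 2190 , 3134
Δ²: 164 , 272 , 404 , 560 , 740 , 944
Δ³: 108 , 132 , 156 , 180 , 204
Δ⁴: 24 , 24 , 24 , 24
Fourth differences constant at 24.
204 + 24 = 228;  944 + 228 = 1172;  3134 + 1172 = 4306;  8301 + 4306 = 12607

12607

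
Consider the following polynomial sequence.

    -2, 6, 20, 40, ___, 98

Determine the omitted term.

66

Using the first 4 terms:
First differences: 8, 14, 20
Second differences: 6, 6
Constant second difference = 6.
Extend forward: 20 + 6 = 26;  40 + 26 = 66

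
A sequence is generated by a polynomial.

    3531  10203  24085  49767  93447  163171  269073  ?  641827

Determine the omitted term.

Using the first 7 terms:
D1: 6672, 13882, 25682, 43680, 69724, 105902
D2: 7210, 11800, 17998, 26044, 36178
D3: 4590, 6198, 8046, 10134
D4: 1608, 1848, 2088
D5: 240, 240
Constant fifth difference = 240.
Extend forward: 2088 + 240 = 2328;  10134 + 2328 = 12462;  36178 + 12462 = 48640;  105902 + 48640 = 154542;  269073 + 154542 = 423615

423615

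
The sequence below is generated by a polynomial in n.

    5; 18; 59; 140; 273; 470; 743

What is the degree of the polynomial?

3

D1: 13, 41, 81, 133, 197, 273
D2: 28, 40, 52, 64, 76
D3: 12, 12, 12, 12
The third differences are constant, so the polynomial has degree 3.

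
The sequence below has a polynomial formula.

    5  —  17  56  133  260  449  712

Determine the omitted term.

4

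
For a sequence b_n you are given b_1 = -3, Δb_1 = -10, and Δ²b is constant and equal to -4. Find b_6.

-93

Build the table forward from the leading diagonal:
Second differences: -4  -4  -4  -4  -4  -4
First differences: -10  -14  -18  -22  -26  -30
b: -3  -13  -27  -45  -67  -93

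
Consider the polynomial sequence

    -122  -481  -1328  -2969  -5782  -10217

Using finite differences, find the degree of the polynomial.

Δ: -359, -847, -1641, -2813, -4435
Δ²: -488, -794, -1172, -1622
Δ³: -306, -378, -450
Δ⁴: -72, -72
The fourth differences are constant, so the polynomial has degree 4.

4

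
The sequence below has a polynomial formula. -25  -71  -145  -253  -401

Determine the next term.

-46, -74, -108, -148
-28, -34, -40
-6, -6
The third differences are constant (-6).
-40 − 6 = -46;  -148 − 46 = -194;  -401 − 194 = -595

-595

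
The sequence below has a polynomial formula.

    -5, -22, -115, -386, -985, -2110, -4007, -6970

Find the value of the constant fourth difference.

First differences: -17, -93, -271, -599, -1125, -1897, -2963
Second differences: -76, -178, -328, -526, -772, -1066
Third differences: -102, -150, -198, -246, -294
Fourth differences: -48, -48, -48, -48

-48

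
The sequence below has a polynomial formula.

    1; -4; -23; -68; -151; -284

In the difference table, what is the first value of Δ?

D1: -5, -19, -45, -83, -133
D2: -14, -26, -38, -50
D3: -12, -12, -12

-5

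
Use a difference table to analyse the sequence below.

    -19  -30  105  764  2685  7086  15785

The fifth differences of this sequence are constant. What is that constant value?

120

D1: -11, 135, 659, 1921, 4401, 8699
D2: 146, 524, 1262, 2480, 4298
D3: 378, 738, 1218, 1818
D4: 360, 480, 600
D5: 120, 120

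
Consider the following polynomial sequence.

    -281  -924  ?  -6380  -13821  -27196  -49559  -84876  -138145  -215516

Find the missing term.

Using the last 7 terms:
D1: -7441, -13375, -22363, -35317, -53269, -77371
D2: -5934, -8988, -12954, -17952, -24102
D3: -3054, -3966, -4998, -6150
D4: -912, -1032, -1152
D5: -120, -120
Constant fifth difference = -120.
Extend backward: -912 + 120 = -792;  -3054 + 792 = -2262;  -5934 + 2262 = -3672;  -7441 + 3672 = -3769;  -6380 + 3769 = -2611

-2611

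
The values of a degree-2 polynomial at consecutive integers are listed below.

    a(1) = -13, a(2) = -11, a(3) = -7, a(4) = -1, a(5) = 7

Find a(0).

-13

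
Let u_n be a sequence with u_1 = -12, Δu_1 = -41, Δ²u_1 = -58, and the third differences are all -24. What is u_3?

-152

Build the table forward from the leading diagonal:
Third differences: -24, -24, -24
Second differences: -58, -82, -106
First differences: -41, -99, -181
u: -12, -53, -152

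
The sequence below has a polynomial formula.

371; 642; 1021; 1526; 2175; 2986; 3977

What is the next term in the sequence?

5166

Δ: 271 , 379 , 505 , 649 , 811 , 991
Δ²: 108 , 126 , 144 , 162 , 180
Δ³: 18 , 18 , 18 , 18
Constant third difference = 18, so extend:
180 + 18 = 198;  991 + 198 = 1189;  3977 + 1189 = 5166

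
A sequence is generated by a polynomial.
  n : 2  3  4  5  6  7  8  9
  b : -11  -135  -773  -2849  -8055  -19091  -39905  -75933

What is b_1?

First differences: -124  -638  -2076  -5206  -11036  -20814  -36028
Second differences: -514  -1438  -3130  -5830  -9778  -15214
Third differences: -924  -1692  -2700  -3948  -5436
Fourth differences: -768  -1008  -1248  -1488
Fifth differences: -240  -240  -240
The fifth differences are constant at -240.
Work back: -768 + 240 = -528;  -924 + 528 = -396;  -514 + 396 = -118;  -124 + 118 = -6;  -11 + 6 = -5

-5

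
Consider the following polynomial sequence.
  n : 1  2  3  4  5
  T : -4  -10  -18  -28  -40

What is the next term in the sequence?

-54

First differences: -6, -8, -10, -12
Second differences: -2, -2, -2
Second differences constant at -2.
-12 − 2 = -14;  -40 − 14 = -54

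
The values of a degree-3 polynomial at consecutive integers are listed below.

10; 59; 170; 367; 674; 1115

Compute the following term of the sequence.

49  111  197  307  441
62  86  110  134
24  24  24
Constant third difference = 24, so extend:
134 + 24 = 158;  441 + 158 = 599;  1115 + 599 = 1714

1714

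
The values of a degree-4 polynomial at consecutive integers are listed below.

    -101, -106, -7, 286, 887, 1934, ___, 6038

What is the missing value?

Using the first 6 terms:
D1: -5  99  293  601  1047
D2: 104  194  308  446
D3: 90  114  138
D4: 24  24
Constant fourth difference = 24.
Extend forward: 138 + 24 = 162;  446 + 162 = 608;  1047 + 608 = 1655;  1934 + 1655 = 3589

3589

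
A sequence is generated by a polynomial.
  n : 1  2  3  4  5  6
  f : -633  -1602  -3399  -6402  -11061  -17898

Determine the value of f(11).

-108063

First differences: -969  -1797  -3003  -4659  -6837
Second differences: -828  -1206  -1656  -2178
Third differences: -378  -450  -522
Fourth differences: -72  -72
Fourth differences constant at -72.
-522 − 72 = -594;  -2178 − 594 = -2772;  -6837 − 2772 = -9609;  -17898 − 9609 = -27507
-594 − 72 = -666;  -2772 − 666 = -3438;  -9609 − 3438 = -13047;  -27507 − 13047 = -40554
-666 − 72 = -738;  -3438 − 738 = -4176;  -13047 − 4176 = -17223;  -40554 − 17223 = -57777
-738 − 72 = -810;  -4176 − 810 = -4986;  -17223 − 4986 = -22209;  -57777 − 22209 = -79986
-810 − 72 = -882;  -4986 − 882 = -5868;  -22209 − 5868 = -28077;  -79986 − 28077 = -108063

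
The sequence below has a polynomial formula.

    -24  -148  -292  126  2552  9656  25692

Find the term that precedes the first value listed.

Δ: -124  -144  418  2426  7104  16036
Δ²: -20  562  2008  4678  8932
Δ³: 582  1446  2670  4254
Δ⁴: 864  1224  1584
Δ⁵: 360  360
The fifth differences are constant at 360.
Work back: 864 − 360 = 504;  582 − 504 = 78;  -20 − 78 = -98;  -124 + 98 = -26;  -24 + 26 = 2

2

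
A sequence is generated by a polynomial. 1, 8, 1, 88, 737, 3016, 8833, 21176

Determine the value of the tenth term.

84232

D1: 7, -7, 87, 649, 2279, 5817, 12343
D2: -14, 94, 562, 1630, 3538, 6526
D3: 108, 468, 1068, 1908, 2988
D4: 360, 600, 840, 1080
D5: 240, 240, 240
Constant fifth difference = 240, so extend:
1080 + 240 = 1320;  2988 + 1320 = 4308;  6526 + 4308 = 10834;  12343 + 10834 = 23177;  21176 + 23177 = 44353
1320 + 240 = 1560;  4308 + 1560 = 5868;  10834 + 5868 = 16702;  23177 + 16702 = 39879;  44353 + 39879 = 84232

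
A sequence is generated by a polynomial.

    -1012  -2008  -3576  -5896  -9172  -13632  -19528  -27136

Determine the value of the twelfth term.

-81048

Δ: -996 , -1568 , -2320 , -3276 , -4460 , -5896 , -7608
Δ²: -572 , -752 , -956 , -1184 , -1436 , -1712
Δ³: -180 , -204 , -228 , -252 , -276
Δ⁴: -24 , -24 , -24 , -24
Constant fourth difference = -24, so extend:
-276 − 24 = -300;  -1712 − 300 = -2012;  -7608 − 2012 = -9620;  -27136 − 9620 = -36756
-300 − 24 = -324;  -2012 − 324 = -2336;  -9620 − 2336 = -11956;  -36756 − 11956 = -48712
-324 − 24 = -348;  -2336 − 348 = -2684;  -11956 − 2684 = -14640;  -48712 − 14640 = -63352
-348 − 24 = -372;  -2684 − 372 = -3056;  -14640 − 3056 = -17696;  -63352 − 17696 = -81048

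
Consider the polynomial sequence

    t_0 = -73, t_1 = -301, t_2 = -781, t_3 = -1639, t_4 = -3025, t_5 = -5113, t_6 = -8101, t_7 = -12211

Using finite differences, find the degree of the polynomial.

First differences: -228, -480, -858, -1386, -2088, -2988, -4110
Second differences: -252, -378, -528, -702, -900, -1122
Third differences: -126, -150, -174, -198, -222
Fourth differences: -24, -24, -24, -24
The fourth differences are constant, so the polynomial has degree 4.

4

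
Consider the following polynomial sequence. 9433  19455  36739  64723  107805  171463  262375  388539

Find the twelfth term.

First differences: 10022, 17284, 27984, 43082, 63658, 90912, 126164
Second differences: 7262, 10700, 15098, 20576, 27254, 35252
Third differences: 3438, 4398, 5478, 6678, 7998
Fourth differences: 960, 1080, 1200, 1320
Fifth differences: 120, 120, 120
Constant fifth difference = 120, so extend:
1320 + 120 = 1440;  7998 + 1440 = 9438;  35252 + 9438 = 44690;  126164 + 44690 = 170854;  388539 + 170854 = 559393
1440 + 120 = 1560;  9438 + 1560 = 10998;  44690 + 10998 = 55688;  170854 + 55688 = 226542;  559393 + 226542 = 785935
1560 + 120 = 1680;  10998 + 1680 = 12678;  55688 + 12678 = 68366;  226542 + 68366 = 294908;  785935 + 294908 = 1080843
1680 + 120 = 1800;  12678 + 1800 = 14478;  68366 + 14478 = 82844;  294908 + 82844 = 377752;  1080843 + 377752 = 1458595

1458595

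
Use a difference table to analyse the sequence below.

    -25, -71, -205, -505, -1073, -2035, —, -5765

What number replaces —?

-3541

Using the first 6 terms:
Δ: -46  -134  -300  -568  -962
Δ²: -88  -166  -268  -394
Δ³: -78  -102  -126
Δ⁴: -24  -24
Constant fourth difference = -24.
Extend forward: -126 − 24 = -150;  -394 − 150 = -544;  -962 − 544 = -1506;  -2035 − 1506 = -3541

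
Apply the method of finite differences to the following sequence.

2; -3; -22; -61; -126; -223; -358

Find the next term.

-537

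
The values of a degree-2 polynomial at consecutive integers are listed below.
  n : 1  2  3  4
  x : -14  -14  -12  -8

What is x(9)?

42

D1: 0, 2, 4
D2: 2, 2
Second differences constant at 2.
4 + 2 = 6;  -8 + 6 = -2
6 + 2 = 8;  -2 + 8 = 6
8 + 2 = 10;  6 + 10 = 16
10 + 2 = 12;  16 + 12 = 28
12 + 2 = 14;  28 + 14 = 42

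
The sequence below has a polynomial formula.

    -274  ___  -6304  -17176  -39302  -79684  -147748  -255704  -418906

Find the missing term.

-1748

Using the last 7 terms:
D1: -10872, -22126, -40382, -68064, -107956, -163202
D2: -11254, -18256, -27682, -39892, -55246
D3: -7002, -9426, -12210, -15354
D4: -2424, -2784, -3144
D5: -360, -360
Constant fifth difference = -360.
Extend backward: -2424 + 360 = -2064;  -7002 + 2064 = -4938;  -11254 + 4938 = -6316;  -10872 + 6316 = -4556;  -6304 + 4556 = -1748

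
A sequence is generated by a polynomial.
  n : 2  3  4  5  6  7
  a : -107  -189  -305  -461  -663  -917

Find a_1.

Δ: -82, -116, -156, -202, -254
Δ²: -34, -40, -46, -52
Δ³: -6, -6, -6
The third differences are constant at -6.
Work back: -34 + 6 = -28;  -82 + 28 = -54;  -107 + 54 = -53

-53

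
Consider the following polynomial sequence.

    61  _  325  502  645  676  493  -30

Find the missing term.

168

Using the last 6 terms:
First differences: 177  143  31  -183  -523
Second differences: -34  -112  -214  -340
Third differences: -78  -102  -126
Fourth differences: -24  -24
Constant fourth difference = -24.
Extend backward: -78 + 24 = -54;  -34 + 54 = 20;  177 − 20 = 157;  325 − 157 = 168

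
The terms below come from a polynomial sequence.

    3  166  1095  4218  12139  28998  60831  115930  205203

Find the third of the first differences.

Δ: 163, 929, 3123, 7921, 16859, 31833, 55099, 89273
Δ²: 766, 2194, 4798, 8938, 14974, 23266, 34174
Δ³: 1428, 2604, 4140, 6036, 8292, 10908
Δ⁴: 1176, 1536, 1896, 2256, 2616
Δ⁵: 360, 360, 360, 360

3123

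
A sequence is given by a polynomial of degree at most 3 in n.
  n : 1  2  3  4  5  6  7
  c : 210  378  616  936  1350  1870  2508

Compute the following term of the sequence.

3276

Δ: 168 , 238 , 320 , 414 , 520 , 638
Δ²: 70 , 82 , 94 , 106 , 118
Δ³: 12 , 12 , 12 , 12
Constant third difference = 12, so extend:
118 + 12 = 130;  638 + 130 = 768;  2508 + 768 = 3276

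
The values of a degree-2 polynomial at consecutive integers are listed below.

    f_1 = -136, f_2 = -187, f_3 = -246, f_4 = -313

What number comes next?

-388

D1: -51  -59  -67
D2: -8  -8
Constant second difference = -8, so extend:
-67 − 8 = -75;  -313 − 75 = -388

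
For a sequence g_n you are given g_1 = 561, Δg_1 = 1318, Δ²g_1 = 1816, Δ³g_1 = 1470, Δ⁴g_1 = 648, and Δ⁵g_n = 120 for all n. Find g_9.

196353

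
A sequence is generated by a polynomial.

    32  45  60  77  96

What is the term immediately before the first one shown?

21

First differences: 13, 15, 17, 19
Second differences: 2, 2, 2
The second differences are constant at 2.
Work back: 13 − 2 = 11;  32 − 11 = 21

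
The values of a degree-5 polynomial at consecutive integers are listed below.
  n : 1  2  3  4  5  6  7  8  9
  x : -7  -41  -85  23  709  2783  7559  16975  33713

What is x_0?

-1

-34  -44  108  686  2074  4776  9416  16738
-10  152  578  1388  2702  4640  7322
162  426  810  1314  1938  2682
264  384  504  624  744
120  120  120  120
The fifth differences are constant at 120.
Work back: 264 − 120 = 144;  162 − 144 = 18;  -10 − 18 = -28;  -34 + 28 = -6;  -7 + 6 = -1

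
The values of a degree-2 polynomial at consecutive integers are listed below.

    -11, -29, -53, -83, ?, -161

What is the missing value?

-119

Using the first 4 terms:
First differences: -18, -24, -30
Second differences: -6, -6
Constant second difference = -6.
Extend forward: -30 − 6 = -36;  -83 − 36 = -119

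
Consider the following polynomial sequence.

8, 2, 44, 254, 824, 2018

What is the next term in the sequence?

4172

Δ: -6 , 42 , 210 , 570 , 1194
Δ²: 48 , 168 , 360 , 624
Δ³: 120 , 192 , 264
Δ⁴: 72 , 72
Fourth differences constant at 72.
264 + 72 = 336;  624 + 336 = 960;  1194 + 960 = 2154;  2018 + 2154 = 4172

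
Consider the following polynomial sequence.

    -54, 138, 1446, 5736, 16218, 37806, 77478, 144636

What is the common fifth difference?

First differences: 192, 1308, 4290, 10482, 21588, 39672, 67158
Second differences: 1116, 2982, 6192, 11106, 18084, 27486
Third differences: 1866, 3210, 4914, 6978, 9402
Fourth differences: 1344, 1704, 2064, 2424
Fifth differences: 360, 360, 360

360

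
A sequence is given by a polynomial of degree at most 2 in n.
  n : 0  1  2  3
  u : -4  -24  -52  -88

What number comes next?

-132

-20  -28  -36
-8  -8
The second differences are constant (-8).
-36 − 8 = -44;  -88 − 44 = -132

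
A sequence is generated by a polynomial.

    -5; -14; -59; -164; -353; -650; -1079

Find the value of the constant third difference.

-24

Δ: -9, -45, -105, -189, -297, -429
Δ²: -36, -60, -84, -108, -132
Δ³: -24, -24, -24, -24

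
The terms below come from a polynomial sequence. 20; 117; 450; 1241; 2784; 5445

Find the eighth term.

15945

First differences: 97, 333, 791, 1543, 2661
Second differences: 236, 458, 752, 1118
Third differences: 222, 294, 366
Fourth differences: 72, 72
The fourth differences are constant (72).
366 + 72 = 438;  1118 + 438 = 1556;  2661 + 1556 = 4217;  5445 + 4217 = 9662
438 + 72 = 510;  1556 + 510 = 2066;  4217 + 2066 = 6283;  9662 + 6283 = 15945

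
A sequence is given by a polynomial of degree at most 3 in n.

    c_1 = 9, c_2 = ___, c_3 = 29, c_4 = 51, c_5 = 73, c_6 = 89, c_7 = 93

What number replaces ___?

Using the last 5 terms:
D1: 22, 22, 16, 4
D2: 0, -6, -12
D3: -6, -6
Constant third difference = -6.
Extend backward: 0 + 6 = 6;  22 − 6 = 16;  29 − 16 = 13

13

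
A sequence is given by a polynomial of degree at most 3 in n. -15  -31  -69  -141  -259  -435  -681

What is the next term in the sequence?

-1009

D1: -16 , -38 , -72 , -118 , -176 , -246
D2: -22 , -34 , -46 , -58 , -70
D3: -12 , -12 , -12 , -12
The third differences are constant (-12).
-70 − 12 = -82;  -246 − 82 = -328;  -681 − 328 = -1009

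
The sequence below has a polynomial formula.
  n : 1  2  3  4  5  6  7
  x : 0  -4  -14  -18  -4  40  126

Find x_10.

756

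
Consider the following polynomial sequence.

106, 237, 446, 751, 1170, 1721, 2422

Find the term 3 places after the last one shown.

5605

First differences: 131, 209, 305, 419, 551, 701
Second differences: 78, 96, 114, 132, 150
Third differences: 18, 18, 18, 18
The third differences are constant (18).
150 + 18 = 168;  701 + 168 = 869;  2422 + 869 = 3291
168 + 18 = 186;  869 + 186 = 1055;  3291 + 1055 = 4346
186 + 18 = 204;  1055 + 204 = 1259;  4346 + 1259 = 5605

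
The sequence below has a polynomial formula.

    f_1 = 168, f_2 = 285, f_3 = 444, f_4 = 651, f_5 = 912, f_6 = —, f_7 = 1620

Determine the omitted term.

Using the first 5 terms:
First differences: 117  159  207  261
Second differences: 42  48  54
Third differences: 6  6
Constant third difference = 6.
Extend forward: 54 + 6 = 60;  261 + 60 = 321;  912 + 321 = 1233

1233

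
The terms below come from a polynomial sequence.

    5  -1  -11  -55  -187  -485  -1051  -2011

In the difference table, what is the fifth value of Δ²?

-268

First differences: -6, -10, -44, -132, -298, -566, -960
Second differences: -4, -34, -88, -166, -268, -394
Third differences: -30, -54, -78, -102, -126
Fourth differences: -24, -24, -24, -24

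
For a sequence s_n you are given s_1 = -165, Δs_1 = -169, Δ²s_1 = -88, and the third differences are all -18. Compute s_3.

-591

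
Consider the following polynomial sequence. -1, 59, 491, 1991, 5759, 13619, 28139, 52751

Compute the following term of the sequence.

60  432  1500  3768  7860  14520  24612
372  1068  2268  4092  6660  10092
696  1200  1824  2568  3432
504  624  744  864
120  120  120
The fifth differences are constant (120).
864 + 120 = 984;  3432 + 984 = 4416;  10092 + 4416 = 14508;  24612 + 14508 = 39120;  52751 + 39120 = 91871

91871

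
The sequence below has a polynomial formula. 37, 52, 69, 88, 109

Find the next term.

First differences: 15  17  19  21
Second differences: 2  2  2
The second differences are constant (2).
21 + 2 = 23;  109 + 23 = 132

132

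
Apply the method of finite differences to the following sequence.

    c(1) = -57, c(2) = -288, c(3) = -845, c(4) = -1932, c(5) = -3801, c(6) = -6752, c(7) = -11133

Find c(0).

-231  -557  -1087  -1869  -2951  -4381
-326  -530  -782  -1082  -1430
-204  -252  -300  -348
-48  -48  -48
The fourth differences are constant at -48.
Work back: -204 + 48 = -156;  -326 + 156 = -170;  -231 + 170 = -61;  -57 + 61 = 4

4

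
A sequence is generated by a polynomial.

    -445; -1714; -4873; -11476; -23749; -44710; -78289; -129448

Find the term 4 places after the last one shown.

-651964

First differences: -1269 , -3159 , -6603 , -12273 , -20961 , -33579 , -51159
Second differences: -1890 , -3444 , -5670 , -8688 , -12618 , -17580
Third differences: -1554 , -2226 , -3018 , -3930 , -4962
Fourth differences: -672 , -792 , -912 , -1032
Fifth differences: -120 , -120 , -120
Fifth differences constant at -120.
-1032 − 120 = -1152;  -4962 − 1152 = -6114;  -17580 − 6114 = -23694;  -51159 − 23694 = -74853;  -129448 − 74853 = -204301
-1152 − 120 = -1272;  -6114 − 1272 = -7386;  -23694 − 7386 = -31080;  -74853 − 31080 = -105933;  -204301 − 105933 = -310234
-1272 − 120 = -1392;  -7386 − 1392 = -8778;  -31080 − 8778 = -39858;  -105933 − 39858 = -145791;  -310234 − 145791 = -456025
-1392 − 120 = -1512;  -8778 − 1512 = -10290;  -39858 − 10290 = -50148;  -145791 − 50148 = -195939;  -456025 − 195939 = -651964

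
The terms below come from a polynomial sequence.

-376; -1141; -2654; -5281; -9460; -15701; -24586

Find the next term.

Δ: -765, -1513, -2627, -4179, -6241, -8885
Δ²: -748, -1114, -1552, -2062, -2644
Δ³: -366, -438, -510, -582
Δ⁴: -72, -72, -72
Constant fourth difference = -72, so extend:
-582 − 72 = -654;  -2644 − 654 = -3298;  -8885 − 3298 = -12183;  -24586 − 12183 = -36769

-36769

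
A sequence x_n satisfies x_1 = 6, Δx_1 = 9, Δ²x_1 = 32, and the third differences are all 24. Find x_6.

611

Build the table forward from the leading diagonal:
D3: 24, 24, 24, 24, 24, 24
D2: 32, 56, 80, 104, 128, 152
D1: 9, 41, 97, 177, 281, 409
x: 6, 15, 56, 153, 330, 611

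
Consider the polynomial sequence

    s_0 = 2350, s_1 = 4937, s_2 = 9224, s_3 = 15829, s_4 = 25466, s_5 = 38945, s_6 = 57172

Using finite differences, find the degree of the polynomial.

4

D1: 2587, 4287, 6605, 9637, 13479, 18227
D2: 1700, 2318, 3032, 3842, 4748
D3: 618, 714, 810, 906
D4: 96, 96, 96
The fourth differences are constant, so the polynomial has degree 4.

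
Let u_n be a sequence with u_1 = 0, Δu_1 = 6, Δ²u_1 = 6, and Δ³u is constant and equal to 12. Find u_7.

366

Build the table forward from the leading diagonal:
Δ³: 12, 12, 12, 12, 12, 12, 12
Δ²: 6, 18, 30, 42, 54, 66, 78
Δ: 6, 12, 30, 60, 102, 156, 222
u: 0, 6, 18, 48, 108, 210, 366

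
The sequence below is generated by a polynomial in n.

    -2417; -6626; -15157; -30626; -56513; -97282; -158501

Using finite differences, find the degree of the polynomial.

Δ: -4209, -8531, -15469, -25887, -40769, -61219
Δ²: -4322, -6938, -10418, -14882, -20450
Δ³: -2616, -3480, -4464, -5568
Δ⁴: -864, -984, -1104
Δ⁵: -120, -120
The fifth differences are constant, so the polynomial has degree 5.

5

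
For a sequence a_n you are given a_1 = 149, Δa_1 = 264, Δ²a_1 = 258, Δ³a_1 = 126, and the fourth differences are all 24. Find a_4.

Build the table forward from the leading diagonal:
Fourth differences: 24, 24, 24, 24
Third differences: 126, 150, 174, 198
Second differences: 258, 384, 534, 708
First differences: 264, 522, 906, 1440
a: 149, 413, 935, 1841

1841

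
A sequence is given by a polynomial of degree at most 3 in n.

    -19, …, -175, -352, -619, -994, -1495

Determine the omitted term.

-70

Using the last 5 terms:
-177, -267, -375, -501
-90, -108, -126
-18, -18
Constant third difference = -18.
Extend backward: -90 + 18 = -72;  -177 + 72 = -105;  -175 + 105 = -70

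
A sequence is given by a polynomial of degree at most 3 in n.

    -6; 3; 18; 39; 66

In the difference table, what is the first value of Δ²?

6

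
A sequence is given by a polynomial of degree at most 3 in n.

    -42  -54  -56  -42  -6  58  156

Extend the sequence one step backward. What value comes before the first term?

-26

-12, -2, 14, 36, 64, 98
10, 16, 22, 28, 34
6, 6, 6, 6
The third differences are constant at 6.
Work back: 10 − 6 = 4;  -12 − 4 = -16;  -42 + 16 = -26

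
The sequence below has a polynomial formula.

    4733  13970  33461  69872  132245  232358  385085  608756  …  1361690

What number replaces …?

925517

Using the first 8 terms:
D1: 9237, 19491, 36411, 62373, 100113, 152727, 223671
D2: 10254, 16920, 25962, 37740, 52614, 70944
D3: 6666, 9042, 11778, 14874, 18330
D4: 2376, 2736, 3096, 3456
D5: 360, 360, 360
Constant fifth difference = 360.
Extend forward: 3456 + 360 = 3816;  18330 + 3816 = 22146;  70944 + 22146 = 93090;  223671 + 93090 = 316761;  608756 + 316761 = 925517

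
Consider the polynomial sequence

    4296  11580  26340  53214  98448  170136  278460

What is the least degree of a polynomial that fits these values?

5

Δ: 7284, 14760, 26874, 45234, 71688, 108324
Δ²: 7476, 12114, 18360, 26454, 36636
Δ³: 4638, 6246, 8094, 10182
Δ⁴: 1608, 1848, 2088
Δ⁵: 240, 240
The fifth differences are constant, so the polynomial has degree 5.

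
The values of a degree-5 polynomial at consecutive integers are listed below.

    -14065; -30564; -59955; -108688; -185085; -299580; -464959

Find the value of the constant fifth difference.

Δ: -16499, -29391, -48733, -76397, -114495, -165379
Δ²: -12892, -19342, -27664, -38098, -50884
Δ³: -6450, -8322, -10434, -12786
Δ⁴: -1872, -2112, -2352
Δ⁵: -240, -240

-240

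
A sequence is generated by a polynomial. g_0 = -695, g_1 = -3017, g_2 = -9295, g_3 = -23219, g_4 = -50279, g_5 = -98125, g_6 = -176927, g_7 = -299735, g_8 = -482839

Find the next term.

Δ: -2322, -6278, -13924, -27060, -47846, -78802, -122808, -183104
Δ²: -3956, -7646, -13136, -20786, -30956, -44006, -60296
Δ³: -3690, -5490, -7650, -10170, -13050, -16290
Δ⁴: -1800, -2160, -2520, -2880, -3240
Δ⁵: -360, -360, -360, -360
Fifth differences constant at -360.
-3240 − 360 = -3600;  -16290 − 3600 = -19890;  -60296 − 19890 = -80186;  -183104 − 80186 = -263290;  -482839 − 263290 = -746129

-746129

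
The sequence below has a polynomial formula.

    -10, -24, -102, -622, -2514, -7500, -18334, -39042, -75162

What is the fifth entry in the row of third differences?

Δ: -14, -78, -520, -1892, -4986, -10834, -20708, -36120
Δ²: -64, -442, -1372, -3094, -5848, -9874, -15412
Δ³: -378, -930, -1722, -2754, -4026, -5538
Δ⁴: -552, -792, -1032, -1272, -1512
Δ⁵: -240, -240, -240, -240

-4026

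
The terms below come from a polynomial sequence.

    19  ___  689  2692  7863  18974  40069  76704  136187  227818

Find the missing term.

Using the last 8 terms:
2003  5171  11111  21095  36635  59483  91631
3168  5940  9984  15540  22848  32148
2772  4044  5556  7308  9300
1272  1512  1752  1992
240  240  240
Constant fifth difference = 240.
Extend backward: 1272 − 240 = 1032;  2772 − 1032 = 1740;  3168 − 1740 = 1428;  2003 − 1428 = 575;  689 − 575 = 114

114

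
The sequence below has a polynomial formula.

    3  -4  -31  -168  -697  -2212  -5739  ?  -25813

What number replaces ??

-12856

Using the first 7 terms:
First differences: -7  -27  -137  -529  -1515  -3527
Second differences: -20  -110  -392  -986  -2012
Third differences: -90  -282  -594  -1026
Fourth differences: -192  -312  -432
Fifth differences: -120  -120
Constant fifth difference = -120.
Extend forward: -432 − 120 = -552;  -1026 − 552 = -1578;  -2012 − 1578 = -3590;  -3527 − 3590 = -7117;  -5739 − 7117 = -12856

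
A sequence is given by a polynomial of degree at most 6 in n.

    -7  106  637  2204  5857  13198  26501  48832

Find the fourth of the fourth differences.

792

First differences: 113, 531, 1567, 3653, 7341, 13303, 22331
Second differences: 418, 1036, 2086, 3688, 5962, 9028
Third differences: 618, 1050, 1602, 2274, 3066
Fourth differences: 432, 552, 672, 792
Fifth differences: 120, 120, 120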